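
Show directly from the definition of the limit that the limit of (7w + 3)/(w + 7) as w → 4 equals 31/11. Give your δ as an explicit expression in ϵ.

Suppose ϵ > 0. We want δ > 0 with 0 < |w − 4| < δ ⇒ |(7w + 3)/(w + 7) − (31/11)| < ϵ.
Combining over a common denominator, (7w + 3)/(w + 7) − (31/11) = [(7w + 3)·11 − 31·(w + 7)] / [11·(w + 7)] = 46(w − 4) / (11(w + 7)).
So |(7w + 3)/(w + 7) − (31/11)| = 46|w − 4| / (11·|w + 7|).
Restrict δ ≤ 11/2. Then |w − 4| < 11/2 gives |w + 7| = |(w − 4) + 11| ≥ 11 − 11/2 = 11/2.
Hence |(7w + 3)/(w + 7) − (31/11)| < 46|w − 4|/(11·(11/2)) = (92/121)|w − 4|, which is < ϵ once |w − 4| < (121/92)ϵ.
Take δ = min(11/2, (121/92)ϵ). Then 0 < |w − 4| < δ forces both bounds, so |(7w + 3)/(w + 7) − (31/11)| < ϵ.

δ = min(11/2, (121/92)ϵ)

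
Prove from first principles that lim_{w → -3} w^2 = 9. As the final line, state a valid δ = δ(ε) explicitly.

Fix ε > 0. We seek δ > 0 with 0 < |w + 3| < δ ⇒ |w^2 − 9| < ε.
Factor: w^2 − 9 = (w + 3)(w - 3), so |w^2 − 9| = |w + 3|·|w - 3|.
Impose δ ≤ 1 so that |w| < 4; then |w - 3| ≤ 7.
Hence |w^2 − 9| ≤ 7|w + 3|, which is < ε once |w + 3| < ε/7.
Take δ = min(1, ε/7). If 0 < |w + 3| < δ then both bounds hold and |w^2 − 9| ≤ 7|w + 3| < 7·(ε/7) = ε.

δ = min(1, ε/7)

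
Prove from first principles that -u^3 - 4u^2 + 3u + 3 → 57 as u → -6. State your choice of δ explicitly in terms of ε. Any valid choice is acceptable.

δ = min(1, ε/72)

Fix ε > 0. We want δ > 0 such that 0 < |u + 6| < δ implies |(-u^3 - 4u^2 + 3u + 3) − 57| < ε.
(-u^3 - 4u^2 + 3u + 3) − 57 = -u^3 - 4u^2 + 3u - 54 = (u + 6)(-u^2 + 2u - 9).
So |(-u^3 - 4u^2 + 3u + 3) − 57| = |u + 6|·|-u^2 + 2u - 9|.
Assume first that |u + 6| < 1, so |u| < 7. Then |-u^2 + 2u - 9| ≤ 7^2 + 2·7 + 9 = 72.
Hence |(-u^3 - 4u^2 + 3u + 3) − 57| ≤ 72|u + 6| < ε provided |u + 6| < ε/72.
Choosing δ = min(1, ε/72) ensures both conditions, hence |(-u^3 - 4u^2 + 3u + 3) − 57| < ε.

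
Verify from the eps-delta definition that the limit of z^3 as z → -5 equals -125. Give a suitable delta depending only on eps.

Let eps > 0. We seek delta > 0 with 0 < |z + 5| < delta ⇒ |z^3 + 125| < eps.
Factor: z^3 + 125 = (z + 5)(z^2 - 5z + 25), so |z^3 + 125| = |z + 5|·|z^2 - 5z + 25|.
Impose delta ≤ 1 so that |z| < 6; then |z^2 - 5z + 25| ≤ 91.
Hence |z^3 + 125| ≤ 91|z + 5|, which is < eps once |z + 5| < eps/91.
Take delta = min(1, eps/91). If 0 < |z + 5| < delta then both bounds hold and |z^3 + 125| ≤ 91|z + 5| < 91·(eps/91) = eps.

delta = min(1, eps/91)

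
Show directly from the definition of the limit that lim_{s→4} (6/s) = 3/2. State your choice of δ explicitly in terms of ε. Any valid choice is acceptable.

Let ε > 0 be given. We seek δ > 0 such that 0 < |s − 4| < δ implies |6/s − (3/2)| < ε.
|6/s − (3/2)| = 6·|4 − s|/(4·|s|) = 6|s − 4|/(4|s|).
Require δ ≤ 2 so that |s| > 4 − 2 = 2, hence 4|s| > 8.
Then |6/s − (3/2)| < 6|s − 4|/8, which is < ε when |s − 4| < (4/3)ε.
Take δ = min(2, (4/3)ε). Then 0 < |s − 4| < δ gives both |s − 4| < 2 and |s − 4| < (4/3)ε, so |6/s − (3/2)| < ε.

δ = min(2, (4/3)ε)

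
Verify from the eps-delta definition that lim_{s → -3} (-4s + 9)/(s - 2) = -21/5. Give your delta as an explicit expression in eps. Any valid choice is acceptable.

Let eps > 0. We want delta > 0 with 0 < |s + 3| < delta ⇒ |(-4s + 9)/(s - 2) + 21/5| < eps.
Combining over a common denominator, (-4s + 9)/(s - 2) + 21/5 = [(-4s + 9)·(-5) − 21·(s - 2)] / [(-5)·(s - 2)] = -1(s + 3) / ((-5)(s - 2)).
So |(-4s + 9)/(s - 2) + 21/5| = |s + 3| / (5·|s − 2|).
Restrict delta ≤ 5/2. Then |s + 3| < 5/2 gives |s − 2| = |(s + 3) + (-5)| ≥ 5 − 5/2 = 5/2.
Hence |(-4s + 9)/(s - 2) + 21/5| < |s + 3|/(5·(5/2)) = (2/25)|s + 3|, which is < eps once |s + 3| < (25/2)eps.
Take delta = min(5/2, (25/2)eps). Then 0 < |s + 3| < delta forces both bounds, so |(-4s + 9)/(s - 2) + 21/5| < eps.

delta = min(5/2, (25/2)eps)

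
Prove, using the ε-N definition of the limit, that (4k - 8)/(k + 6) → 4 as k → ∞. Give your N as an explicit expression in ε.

Let ε > 0 be given. For k ≥ 1, |(4k - 8)/(k + 6) − 4| = |-32|/((k + 6)) = 32/((k + 6)).
Since k + 6 ≥ k for k ≥ 1, this is ≤ 32/(k) = 32/k.
So |(4k - 8)/(k + 6) − 4| < ε whenever k > 32/ε.
Take N = 32/ε. If k > N then |(4k - 8)/(k + 6) − 4| ≤ 32/k < ε.

N = 32/ε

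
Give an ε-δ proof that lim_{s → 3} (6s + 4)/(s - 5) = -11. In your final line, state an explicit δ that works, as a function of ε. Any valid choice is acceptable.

Let ε > 0. We want δ > 0 with 0 < |s − 3| < δ ⇒ |(6s + 4)/(s - 5) + 11| < ε.
Combining over a common denominator, (6s + 4)/(s - 5) + 11 = [(6s + 4)·(-2) − 22·(s - 5)] / [(-2)·(s - 5)] = -34(s − 3) / ((-2)(s - 5)).
So |(6s + 4)/(s - 5) + 11| = 34|s − 3| / (2·|s − 5|).
Restrict δ ≤ 1. Then |s − 3| < 1 gives |s − 5| = |(s − 3) + (-2)| ≥ 2 − 1 = 1.
Hence |(6s + 4)/(s - 5) + 11| < 34|s − 3|/(2·1) = 17|s − 3|, which is < ε once |s − 3| < (1/17)ε.
Take δ = min(1, (1/17)ε). Then 0 < |s − 3| < δ forces both bounds, so |(6s + 4)/(s - 5) + 11| < ε.

δ = min(1, (1/17)ε)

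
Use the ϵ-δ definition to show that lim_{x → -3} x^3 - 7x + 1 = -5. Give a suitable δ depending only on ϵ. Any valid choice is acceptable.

δ = min(1, ϵ/30)

Suppose ϵ > 0. We want δ > 0 such that 0 < |x + 3| < δ implies |(x^3 - 7x + 1) + 5| < ϵ.
(x^3 - 7x + 1) + 5 = x^3 - 7x + 6 = (x + 3)(x^2 - 3x + 2).
So |(x^3 - 7x + 1) + 5| = |x + 3|·|x^2 - 3x + 2|.
Require δ ≤ 1. Then |x + 3| < 1 gives |x| < 4, and by the triangle inequality |x^2 - 3x + 2| ≤ 4^2 + 3·4 + 2 = 30.
Hence |(x^3 - 7x + 1) + 5| ≤ 30|x + 3| < ϵ provided |x + 3| < ϵ/30.
Choosing δ = min(1, ϵ/30) ensures both conditions, hence |(x^3 - 7x + 1) + 5| < ϵ.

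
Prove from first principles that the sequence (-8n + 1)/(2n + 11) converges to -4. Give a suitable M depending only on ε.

Let ε > 0. For n ≥ 1, |(-8n + 1)/(2n + 11) + 4| = |90|/(2(2n + 11)) = 90/(2(2n + 11)).
Since 2n + 11 ≥ 2n for n ≥ 1, this is ≤ 90/(2·2n) = (45/2)/n.
So |(-8n + 1)/(2n + 11) + 4| < ε whenever n > (45/2)/ε.
Take M = (45/2)/ε. If n > M then |(-8n + 1)/(2n + 11) + 4| ≤ (45/2)/n < ε.

M = (45/2)/ε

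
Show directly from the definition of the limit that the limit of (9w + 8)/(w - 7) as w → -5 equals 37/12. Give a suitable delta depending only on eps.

delta = min(6, (72/71)eps)

Let eps > 0. We want delta > 0 with 0 < |w + 5| < delta ⇒ |(9w + 8)/(w - 7) − (37/12)| < eps.
Combining over a common denominator, (9w + 8)/(w - 7) − (37/12) = [(9w + 8)·(-12) − (-37)·(w - 7)] / [(-12)·(w - 7)] = -71(w + 5) / ((-12)(w - 7)).
So |(9w + 8)/(w - 7) − (37/12)| = 71|w + 5| / (12·|w − 7|).
Require delta ≤ 6, so |w − 7| ≥ |-12| − |w + 5| > 12 − 6 = 6.
Hence |(9w + 8)/(w - 7) − (37/12)| < 71|w + 5|/(12·6) = (71/72)|w + 5|, which is < eps once |w + 5| < (72/71)eps.
Take delta = min(6, (72/71)eps). Then 0 < |w + 5| < delta forces both bounds, so |(9w + 8)/(w - 7) − (37/12)| < eps.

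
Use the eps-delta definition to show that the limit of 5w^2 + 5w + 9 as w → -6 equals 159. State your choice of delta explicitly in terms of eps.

Let eps > 0. We want delta > 0 such that 0 < |w + 6| < delta implies |(5w^2 + 5w + 9) − 159| < eps.
(5w^2 + 5w + 9) − 159 = 5w^2 + 5w - 150 = (w + 6)(5w - 25).
So |(5w^2 + 5w + 9) − 159| = |w + 6|·|5w - 25|.
Assume first that |w + 6| < 2, so |w| < 8. Then |5w - 25| ≤ 5·8 + 25 = 65.
Hence |(5w^2 + 5w + 9) − 159| ≤ 65|w + 6| < eps provided |w + 6| < eps/65.
Take delta = min(2, eps/65). Then 0 < |w + 6| < delta gives both |w + 6| < 2 and |w + 6| < eps/65, so |(5w^2 + 5w + 9) − 159| < eps.

delta = min(2, eps/65)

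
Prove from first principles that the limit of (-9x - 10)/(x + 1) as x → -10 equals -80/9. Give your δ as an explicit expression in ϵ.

Suppose ϵ > 0. We want δ > 0 with 0 < |x + 10| < δ ⇒ |(-9x - 10)/(x + 1) + 80/9| < ϵ.
Combining over a common denominator, (-9x - 10)/(x + 1) + 80/9 = [(-9x - 10)·(-9) − 80·(x + 1)] / [(-9)·(x + 1)] = 1(x + 10) / ((-9)(x + 1)).
So |(-9x - 10)/(x + 1) + 80/9| = |x + 10| / (9·|x + 1|).
Require δ ≤ 9/2, so |x + 1| ≥ |-9| − |x + 10| > 9 − 9/2 = 9/2.
Hence |(-9x - 10)/(x + 1) + 80/9| < |x + 10|/(9·(9/2)) = (2/81)|x + 10|, which is < ϵ once |x + 10| < (81/2)ϵ.
Take δ = min(9/2, (81/2)ϵ). Then 0 < |x + 10| < δ forces both bounds, so |(-9x - 10)/(x + 1) + 80/9| < ϵ.

δ = min(9/2, (81/2)ϵ)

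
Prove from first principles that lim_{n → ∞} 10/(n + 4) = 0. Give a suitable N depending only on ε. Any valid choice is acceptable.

N = 10/ε

Fix ε > 0. For n ≥ 1, |10/(n + 4) − 0| = 10/(n + 4) ≤ 10/n.
We need 10/n < ε, i.e. n > 10/ε.
Take N = 10/ε. If n > N then |10/(n + 4)| ≤ 10/n < ε.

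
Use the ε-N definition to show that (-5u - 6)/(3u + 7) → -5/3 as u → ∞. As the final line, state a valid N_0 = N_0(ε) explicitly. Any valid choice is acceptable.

N_0 = (17/9)/ε

Let ε > 0 be given. We seek N_0 > 0 such that u > N_0 implies |(-5u - 6)/(3u + 7) + 5/3| < ε.
(-5u - 6)/(3u + 7) + 5/3 = (3(-5u - 6) − (-5)(3u + 7)) / (3(3u + 7)) = 17/(3(3u + 7)).
For u > 0 we have 3u + 7 > 3u, so |(-5u - 6)/(3u + 7) + 5/3| = 17/(3(3u + 7)) < 17/(3·3u) = (17/9)/u.
Thus |(-5u - 6)/(3u + 7) + 5/3| < ε whenever u > (17/9)/ε.
Take N_0 = (17/9)/ε. If u > N_0 then |(-5u - 6)/(3u + 7) + 5/3| < (17/9)/u < ε.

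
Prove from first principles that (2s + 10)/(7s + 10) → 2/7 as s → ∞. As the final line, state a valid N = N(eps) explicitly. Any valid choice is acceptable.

Fix eps > 0. We seek N > 0 such that s > N implies |(2s + 10)/(7s + 10) − (2/7)| < eps.
(2s + 10)/(7s + 10) − (2/7) = (7(2s + 10) − 2(7s + 10)) / (7(7s + 10)) = 50/(7(7s + 10)).
For s > 0 we have 7s + 10 > 7s, so |(2s + 10)/(7s + 10) − (2/7)| = 50/(7(7s + 10)) < 50/(7·7s) = (50/49)/s.
Thus |(2s + 10)/(7s + 10) − (2/7)| < eps whenever s > (50/49)/eps.
Take N = (50/49)/eps. If s > N then |(2s + 10)/(7s + 10) − (2/7)| < (50/49)/s < eps.

N = (50/49)/eps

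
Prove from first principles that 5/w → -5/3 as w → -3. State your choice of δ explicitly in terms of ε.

δ = min(3/2, (9/10)ε)

Let ε > 0 be given. We seek δ > 0 such that 0 < |w + 3| < δ implies |5/w + 5/3| < ε.
|5/w + 5/3| = 5·|-3 − w|/(3·|w|) = 5|w + 3|/(3|w|).
Require δ ≤ 3/2 so that |w| > 3 − 3/2 = 3/2, hence 3|w| > 9/2.
Then |5/w + 5/3| < 5|w + 3|/(9/2), which is < ε when |w + 3| < (9/10)ε.
Take δ = min(3/2, (9/10)ε). Then 0 < |w + 3| < δ gives both |w + 3| < 3/2 and |w + 3| < (9/10)ε, so |5/w + 5/3| < ε.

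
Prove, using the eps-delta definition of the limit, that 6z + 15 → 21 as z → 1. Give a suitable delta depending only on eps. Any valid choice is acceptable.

delta = eps/6

Let eps > 0 be given. We need delta > 0 so that 0 < |z − 1| < delta implies |(6z + 15) − 21| < eps.
Since (6z + 15) − 21 = 6(z − 1), we have |(6z + 15) − 21| = 6|z − 1|.
So 6|z − 1| < eps exactly when |z − 1| < eps/6.
Choosing delta = eps/6 gives |(6z + 15) − 21| = 6|z − 1| < eps whenever |z − 1| < delta.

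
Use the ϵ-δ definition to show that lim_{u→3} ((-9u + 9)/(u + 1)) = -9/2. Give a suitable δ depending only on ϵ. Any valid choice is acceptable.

Let ϵ > 0 be given. We want δ > 0 with 0 < |u − 3| < δ ⇒ |(-9u + 9)/(u + 1) + 9/2| < ϵ.
Combining over a common denominator, (-9u + 9)/(u + 1) + 9/2 = [(-9u + 9)·4 − (-18)·(u + 1)] / [4·(u + 1)] = -18(u − 3) / (4(u + 1)).
So |(-9u + 9)/(u + 1) + 9/2| = 18|u − 3| / (4·|u + 1|).
Require δ ≤ 2, so |u + 1| ≥ |4| − |u − 3| > 4 − 2 = 2.
Hence |(-9u + 9)/(u + 1) + 9/2| < 18|u − 3|/(4·2) = (9/4)|u − 3|, which is < ϵ once |u − 3| < (4/9)ϵ.
Take δ = min(2, (4/9)ϵ). Then 0 < |u − 3| < δ forces both bounds, so |(-9u + 9)/(u + 1) + 9/2| < ϵ.

δ = min(2, (4/9)ϵ)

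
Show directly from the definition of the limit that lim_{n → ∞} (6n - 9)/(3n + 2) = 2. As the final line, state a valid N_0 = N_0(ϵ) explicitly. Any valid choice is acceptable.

N_0 = (13/3)/ϵ

Let ϵ > 0 be given. For n ≥ 1, |(6n - 9)/(3n + 2) − 2| = |-39|/(3(3n + 2)) = 39/(3(3n + 2)).
Since 3n + 2 ≥ 3n for n ≥ 1, this is ≤ 39/(3·3n) = (13/3)/n.
So |(6n - 9)/(3n + 2) − 2| < ϵ whenever n > (13/3)/ϵ.
Take N_0 = (13/3)/ϵ. If n > N_0 then |(6n - 9)/(3n + 2) − 2| ≤ (13/3)/n < ϵ.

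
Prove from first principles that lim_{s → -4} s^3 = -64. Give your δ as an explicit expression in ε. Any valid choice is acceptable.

δ = min(1, ε/61)

Let ε > 0. We seek δ > 0 with 0 < |s + 4| < δ ⇒ |s^3 + 64| < ε.
Factor: s^3 + 64 = (s + 4)(s^2 - 4s + 16), so |s^3 + 64| = |s + 4|·|s^2 - 4s + 16|.
Restrict δ ≤ 1. Then |s + 4| < 1 gives |s| < 5, so by the triangle inequality |s^2 - 4s + 16| ≤ 5^2 + 4·5 + 16 = 61.
Hence |s^3 + 64| ≤ 61|s + 4|, which is < ε once |s + 4| < ε/61.
Take δ = min(1, ε/61). If 0 < |s + 4| < δ then both bounds hold and |s^3 + 64| ≤ 61|s + 4| < 61·(ε/61) = ε.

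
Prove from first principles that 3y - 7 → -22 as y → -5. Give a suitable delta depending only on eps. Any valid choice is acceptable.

delta = eps/3

Fix eps > 0. We need delta > 0 so that 0 < |y + 5| < delta implies |(3y - 7) + 22| < eps.
|(3y - 7) + 22| = |3y + 15| = 3|y + 5|.
Thus it suffices that |y + 5| < eps/3.
Take delta = eps/3. If 0 < |y + 5| < delta then |(3y - 7) + 22| = 3|y + 5| < 3·(eps/3) = eps.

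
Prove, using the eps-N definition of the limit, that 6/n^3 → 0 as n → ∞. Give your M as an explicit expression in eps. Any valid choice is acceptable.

Let eps > 0 be given. For n ≥ 1, |6/n^3 − 0| = 6/n^3.
6/n^3 < eps ⇔ n^3 > 6/eps ⇔ n > (6/eps)^{1/3}.
Take M = (6/eps)^{1/3}. Then n > M implies 6/n^3 < eps.

M = (6/eps)^{1/3}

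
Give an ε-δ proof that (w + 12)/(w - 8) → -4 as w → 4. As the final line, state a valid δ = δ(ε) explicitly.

δ = min(2, (2/5)ε)

Let ε > 0. We want δ > 0 with 0 < |w − 4| < δ ⇒ |(w + 12)/(w - 8) + 4| < ε.
Combining over a common denominator, (w + 12)/(w - 8) + 4 = [(w + 12)·(-4) − 16·(w - 8)] / [(-4)·(w - 8)] = -20(w − 4) / ((-4)(w - 8)).
So |(w + 12)/(w - 8) + 4| = 20|w − 4| / (4·|w − 8|).
Restrict δ ≤ 2. Then |w − 4| < 2 gives |w − 8| = |(w − 4) + (-4)| ≥ 4 − 2 = 2.
Hence |(w + 12)/(w - 8) + 4| < 20|w − 4|/(4·2) = (5/2)|w − 4|, which is < ε once |w − 4| < (2/5)ε.
Take δ = min(2, (2/5)ε). Then 0 < |w − 4| < δ forces both bounds, so |(w + 12)/(w - 8) + 4| < ε.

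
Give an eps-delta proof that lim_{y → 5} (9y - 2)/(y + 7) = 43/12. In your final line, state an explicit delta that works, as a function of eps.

Let eps > 0 be given. We want delta > 0 with 0 < |y − 5| < delta ⇒ |(9y - 2)/(y + 7) − (43/12)| < eps.
Combining over a common denominator, (9y - 2)/(y + 7) − (43/12) = [(9y - 2)·12 − 43·(y + 7)] / [12·(y + 7)] = 65(y − 5) / (12(y + 7)).
So |(9y - 2)/(y + 7) − (43/12)| = 65|y − 5| / (12·|y + 7|).
Require delta ≤ 6, so |y + 7| ≥ |12| − |y − 5| > 12 − 6 = 6.
Hence |(9y - 2)/(y + 7) − (43/12)| < 65|y − 5|/(12·6) = (65/72)|y − 5|, which is < eps once |y − 5| < (72/65)eps.
Take delta = min(6, (72/65)eps). Then 0 < |y − 5| < delta forces both bounds, so |(9y - 2)/(y + 7) − (43/12)| < eps.

delta = min(6, (72/65)eps)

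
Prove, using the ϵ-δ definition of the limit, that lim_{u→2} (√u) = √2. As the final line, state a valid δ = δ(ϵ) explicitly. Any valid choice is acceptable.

δ = min(2, √2·ϵ)

Fix ϵ > 0. We want δ > 0 such that 0 < |u − 2| < δ implies |√u − √2| < ϵ.
Multiplying by the conjugate, |√u − √2| = |u − 2|/(√u + √2).
Restrict δ ≤ 2 so that |u − 2| < 2 forces u > 0, and then √u + √2 > √2.
Hence |√u − √2| < |u − 2|/√2, which is < ϵ once |u − 2| < √2·ϵ.
Take δ = min(2, √2·ϵ). If 0 < |u − 2| < δ then u > 0 and |√u − √2| < |u − 2|/√2 < ϵ.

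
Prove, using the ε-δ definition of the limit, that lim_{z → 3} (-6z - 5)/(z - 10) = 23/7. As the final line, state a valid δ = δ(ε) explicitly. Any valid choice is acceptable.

Let ε > 0 be given. We want δ > 0 with 0 < |z − 3| < δ ⇒ |(-6z - 5)/(z - 10) − (23/7)| < ε.
Combining over a common denominator, (-6z - 5)/(z - 10) − (23/7) = [(-6z - 5)·(-7) − (-23)·(z - 10)] / [(-7)·(z - 10)] = 65(z − 3) / ((-7)(z - 10)).
So |(-6z - 5)/(z - 10) − (23/7)| = 65|z − 3| / (7·|z − 10|).
Restrict δ ≤ 7/2. Then |z − 3| < 7/2 gives |z − 10| = |(z − 3) + (-7)| ≥ 7 − 7/2 = 7/2.
Hence |(-6z - 5)/(z - 10) − (23/7)| < 65|z − 3|/(7·(7/2)) = (130/49)|z − 3|, which is < ε once |z − 3| < (49/130)ε.
Take δ = min(7/2, (49/130)ε). Then 0 < |z − 3| < δ forces both bounds, so |(-6z - 5)/(z - 10) − (23/7)| < ε.

δ = min(7/2, (49/130)ε)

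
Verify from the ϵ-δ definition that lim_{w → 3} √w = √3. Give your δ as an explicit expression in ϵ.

δ = min(3, √3·ϵ)

Let ϵ > 0. We want δ > 0 such that 0 < |w − 3| < δ implies |√w − √3| < ϵ.
Rationalise: √w − √3 = (w − 3)/(√w + √3), so |√w − √3| = |w − 3|/(√w + √3).
Restrict δ ≤ 3 so that |w − 3| < 3 forces w > 0, and then √w + √3 > √3.
Hence |√w − √3| < |w − 3|/√3, which is < ϵ once |w − 3| < √3·ϵ.
Take δ = min(3, √3·ϵ). If 0 < |w − 3| < δ then w > 0 and |√w − √3| < |w − 3|/√3 < ϵ.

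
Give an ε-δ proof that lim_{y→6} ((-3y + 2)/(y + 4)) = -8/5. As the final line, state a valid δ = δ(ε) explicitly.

δ = min(5, (25/7)ε)

Fix ε > 0. We want δ > 0 with 0 < |y − 6| < δ ⇒ |(-3y + 2)/(y + 4) + 8/5| < ε.
Combining over a common denominator, (-3y + 2)/(y + 4) + 8/5 = [(-3y + 2)·10 − (-16)·(y + 4)] / [10·(y + 4)] = -14(y − 6) / (10(y + 4)).
So |(-3y + 2)/(y + 4) + 8/5| = 14|y − 6| / (10·|y + 4|).
Restrict δ ≤ 5. Then |y − 6| < 5 gives |y + 4| = |(y − 6) + 10| ≥ 10 − 5 = 5.
Hence |(-3y + 2)/(y + 4) + 8/5| < 14|y − 6|/(10·5) = (7/25)|y − 6|, which is < ε once |y − 6| < (25/7)ε.
Take δ = min(5, (25/7)ε). Then 0 < |y − 6| < δ forces both bounds, so |(-3y + 2)/(y + 4) + 8/5| < ε.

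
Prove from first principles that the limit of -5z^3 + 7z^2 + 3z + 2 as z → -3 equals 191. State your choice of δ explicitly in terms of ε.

δ = min(1, ε/231)

Let ε > 0 be given. We want δ > 0 such that 0 < |z + 3| < δ implies |(-5z^3 + 7z^2 + 3z + 2) − 191| < ε.
(-5z^3 + 7z^2 + 3z + 2) − 191 = -5z^3 + 7z^2 + 3z - 189 = (z + 3)(-5z^2 + 22z - 63).
So |(-5z^3 + 7z^2 + 3z + 2) − 191| = |z + 3|·|-5z^2 + 22z - 63|.
Require δ ≤ 1. Then |z + 3| < 1 gives |z| < 4, and by the triangle inequality |-5z^2 + 22z - 63| ≤ 5·4^2 + 22·4 + 63 = 231.
Hence |(-5z^3 + 7z^2 + 3z + 2) − 191| ≤ 231|z + 3| < ε provided |z + 3| < ε/231.
Choosing δ = min(1, ε/231) ensures both conditions, hence |(-5z^3 + 7z^2 + 3z + 2) − 191| < ε.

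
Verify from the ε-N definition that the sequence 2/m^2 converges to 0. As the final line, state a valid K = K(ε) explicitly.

Let ε > 0. For m ≥ 1, |2/m^2 − 0| = 2/m^2.
2/m^2 < ε ⇔ m^2 > 2/ε ⇔ m > (2/ε)^{1/2}.
Take K = (2/ε)^{1/2}. Then m > K implies 2/m^2 < ε.

K = (2/ε)^{1/2}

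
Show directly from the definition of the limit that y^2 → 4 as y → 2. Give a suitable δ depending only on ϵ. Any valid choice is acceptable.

δ = min(2, ϵ/6)

Let ϵ > 0 be given. We seek δ > 0 with 0 < |y − 2| < δ ⇒ |y^2 − 4| < ϵ.
Factor: y^2 − 4 = (y − 2)(y + 2), so |y^2 − 4| = |y − 2|·|y + 2|.
Impose δ ≤ 2 so that |y| < 4; then |y + 2| ≤ 6.
Hence |y^2 − 4| ≤ 6|y − 2|, which is < ϵ once |y − 2| < ϵ/6.
Take δ = min(2, ϵ/6). If 0 < |y − 2| < δ then both bounds hold and |y^2 − 4| ≤ 6|y − 2| < 6·(ϵ/6) = ϵ.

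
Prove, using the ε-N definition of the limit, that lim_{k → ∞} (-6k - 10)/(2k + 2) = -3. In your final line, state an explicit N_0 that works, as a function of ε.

Let ε > 0. For k ≥ 1, |(-6k - 10)/(2k + 2) + 3| = |-8|/(2(2k + 2)) = 8/(2(2k + 2)).
Since 2k + 2 ≥ 2k for k ≥ 1, this is ≤ 8/(2·2k) = 2/k.
So |(-6k - 10)/(2k + 2) + 3| < ε whenever k > 2/ε.
Take N_0 = 2/ε. If k > N_0 then |(-6k - 10)/(2k + 2) + 3| ≤ 2/k < ε.

N_0 = 2/ε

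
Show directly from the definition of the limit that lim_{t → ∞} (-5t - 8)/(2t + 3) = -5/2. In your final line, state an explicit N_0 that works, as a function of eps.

N_0 = (1/4)/eps

Suppose eps > 0. We seek N_0 > 0 such that t > N_0 implies |(-5t - 8)/(2t + 3) + 5/2| < eps.
(-5t - 8)/(2t + 3) + 5/2 = (2(-5t - 8) − (-5)(2t + 3)) / (2(2t + 3)) = -1/(2(2t + 3)).
For t > 0 we have 2t + 3 > 2t, so |(-5t - 8)/(2t + 3) + 5/2| = 1/(2(2t + 3)) < 1/(2·2t) = (1/4)/t.
Thus |(-5t - 8)/(2t + 3) + 5/2| < eps whenever t > (1/4)/eps.
Take N_0 = (1/4)/eps. If t > N_0 then |(-5t - 8)/(2t + 3) + 5/2| < (1/4)/t < eps.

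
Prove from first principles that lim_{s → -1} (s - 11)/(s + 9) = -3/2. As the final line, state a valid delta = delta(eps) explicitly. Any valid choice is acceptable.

Let eps > 0 be given. We want delta > 0 with 0 < |s + 1| < delta ⇒ |(s - 11)/(s + 9) + 3/2| < eps.
Combining over a common denominator, (s - 11)/(s + 9) + 3/2 = [(s - 11)·8 − (-12)·(s + 9)] / [8·(s + 9)] = 20(s + 1) / (8(s + 9)).
So |(s - 11)/(s + 9) + 3/2| = 20|s + 1| / (8·|s + 9|).
Require delta ≤ 4, so |s + 9| ≥ |8| − |s + 1| > 8 − 4 = 4.
Hence |(s - 11)/(s + 9) + 3/2| < 20|s + 1|/(8·4) = (5/8)|s + 1|, which is < eps once |s + 1| < (8/5)eps.
Take delta = min(4, (8/5)eps). Then 0 < |s + 1| < delta forces both bounds, so |(s - 11)/(s + 9) + 3/2| < eps.

delta = min(4, (8/5)eps)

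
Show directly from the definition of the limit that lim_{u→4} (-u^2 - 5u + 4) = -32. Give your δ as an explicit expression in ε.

δ = min(1, ε/14)

Fix ε > 0. We want δ > 0 such that 0 < |u − 4| < δ implies |(-u^2 - 5u + 4) + 32| < ε.
(-u^2 - 5u + 4) + 32 = -u^2 - 5u + 36 = (u − 4)(-u - 9).
So |(-u^2 - 5u + 4) + 32| = |u − 4|·|-u - 9|.
Assume first that |u − 4| < 1, so |u| < 5. Then |-u - 9| ≤ 5 + 9 = 14.
Hence |(-u^2 - 5u + 4) + 32| ≤ 14|u − 4| < ε provided |u − 4| < ε/14.
Choosing δ = min(1, ε/14) ensures both conditions, hence |(-u^2 - 5u + 4) + 32| < ε.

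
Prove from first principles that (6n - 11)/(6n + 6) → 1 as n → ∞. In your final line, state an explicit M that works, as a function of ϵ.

M = (17/6)/ϵ

Fix ϵ > 0. For n ≥ 1, |(6n - 11)/(6n + 6) − 1| = |-102|/(6(6n + 6)) = 102/(6(6n + 6)).
Since 6n + 6 ≥ 6n for n ≥ 1, this is ≤ 102/(6·6n) = (17/6)/n.
So |(6n - 11)/(6n + 6) − 1| < ϵ whenever n > (17/6)/ϵ.
Take M = (17/6)/ϵ. If n > M then |(6n - 11)/(6n + 6) − 1| ≤ (17/6)/n < ϵ.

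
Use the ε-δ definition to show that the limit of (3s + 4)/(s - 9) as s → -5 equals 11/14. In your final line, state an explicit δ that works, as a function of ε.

Suppose ε > 0. We want δ > 0 with 0 < |s + 5| < δ ⇒ |(3s + 4)/(s - 9) − (11/14)| < ε.
Combining over a common denominator, (3s + 4)/(s - 9) − (11/14) = [(3s + 4)·(-14) − (-11)·(s - 9)] / [(-14)·(s - 9)] = -31(s + 5) / ((-14)(s - 9)).
So |(3s + 4)/(s - 9) − (11/14)| = 31|s + 5| / (14·|s − 9|).
Restrict δ ≤ 7. Then |s + 5| < 7 gives |s − 9| = |(s + 5) + (-14)| ≥ 14 − 7 = 7.
Hence |(3s + 4)/(s - 9) − (11/14)| < 31|s + 5|/(14·7) = (31/98)|s + 5|, which is < ε once |s + 5| < (98/31)ε.
Take δ = min(7, (98/31)ε). Then 0 < |s + 5| < δ forces both bounds, so |(3s + 4)/(s - 9) − (11/14)| < ε.

δ = min(7, (98/31)ε)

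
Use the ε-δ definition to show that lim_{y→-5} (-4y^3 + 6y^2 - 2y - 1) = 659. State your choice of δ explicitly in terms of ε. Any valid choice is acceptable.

Let ε > 0. We want δ > 0 such that 0 < |y + 5| < δ implies |(-4y^3 + 6y^2 - 2y - 1) − 659| < ε.
(-4y^3 + 6y^2 - 2y - 1) − 659 = -4y^3 + 6y^2 - 2y - 660 = (y + 5)(-4y^2 + 26y - 132).
So |(-4y^3 + 6y^2 - 2y - 1) − 659| = |y + 5|·|-4y^2 + 26y - 132|.
Require δ ≤ 1. Then |y + 5| < 1 gives |y| < 6, and by the triangle inequality |-4y^2 + 26y - 132| ≤ 4·6^2 + 26·6 + 132 = 432.
Hence |(-4y^3 + 6y^2 - 2y - 1) − 659| ≤ 432|y + 5| < ε provided |y + 5| < ε/432.
Take δ = min(1, ε/432). Then 0 < |y + 5| < δ gives both |y + 5| < 1 and |y + 5| < ε/432, so |(-4y^3 + 6y^2 - 2y - 1) − 659| < ε.

δ = min(1, ε/432)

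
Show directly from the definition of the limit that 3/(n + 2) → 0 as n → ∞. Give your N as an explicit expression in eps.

Fix eps > 0. For n ≥ 1, |3/(n + 2) − 0| = 3/(n + 2) ≤ 3/n.
We need 3/n < eps, i.e. n > 3/eps.
Take N = 3/eps. If n > N then |3/(n + 2)| ≤ 3/n < eps.

N = 3/eps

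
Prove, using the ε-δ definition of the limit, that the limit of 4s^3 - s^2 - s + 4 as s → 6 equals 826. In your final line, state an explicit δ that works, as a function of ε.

Let ε > 0 be given. We want δ > 0 such that 0 < |s − 6| < δ implies |(4s^3 - s^2 - s + 4) − 826| < ε.
(4s^3 - s^2 - s + 4) − 826 = 4s^3 - s^2 - s - 822 = (s − 6)(4s^2 + 23s + 137).
So |(4s^3 - s^2 - s + 4) − 826| = |s − 6|·|4s^2 + 23s + 137|.
Require δ ≤ 1. Then |s − 6| < 1 gives |s| < 7, and by the triangle inequality |4s^2 + 23s + 137| ≤ 4·7^2 + 23·7 + 137 = 494.
Hence |(4s^3 - s^2 - s + 4) − 826| ≤ 494|s − 6| < ε provided |s − 6| < ε/494.
Choosing δ = min(1, ε/494) ensures both conditions, hence |(4s^3 - s^2 - s + 4) − 826| < ε.

δ = min(1, ε/494)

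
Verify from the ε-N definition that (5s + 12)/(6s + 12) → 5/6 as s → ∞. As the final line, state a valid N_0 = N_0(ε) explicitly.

Let ε > 0. We seek N_0 > 0 such that s > N_0 implies |(5s + 12)/(6s + 12) − (5/6)| < ε.
(5s + 12)/(6s + 12) − (5/6) = (6(5s + 12) − 5(6s + 12)) / (6(6s + 12)) = 12/(6(6s + 12)).
For s > 0 we have 6s + 12 > 6s, so |(5s + 12)/(6s + 12) − (5/6)| = 12/(6(6s + 12)) < 12/(6·6s) = (1/3)/s.
Thus |(5s + 12)/(6s + 12) − (5/6)| < ε whenever s > (1/3)/ε.
Take N_0 = (1/3)/ε. If s > N_0 then |(5s + 12)/(6s + 12) − (5/6)| < (1/3)/s < ε.

N_0 = (1/3)/ε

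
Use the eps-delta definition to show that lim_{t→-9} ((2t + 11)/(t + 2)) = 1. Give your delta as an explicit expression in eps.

Fix eps > 0. We want delta > 0 with 0 < |t + 9| < delta ⇒ |(2t + 11)/(t + 2) − 1| < eps.
Combining over a common denominator, (2t + 11)/(t + 2) − 1 = [(2t + 11)·(-7) − (-7)·(t + 2)] / [(-7)·(t + 2)] = -7(t + 9) / ((-7)(t + 2)).
So |(2t + 11)/(t + 2) − 1| = 7|t + 9| / (7·|t + 2|).
Restrict delta ≤ 7/2. Then |t + 9| < 7/2 gives |t + 2| = |(t + 9) + (-7)| ≥ 7 − 7/2 = 7/2.
Hence |(2t + 11)/(t + 2) − 1| < 7|t + 9|/(7·(7/2)) = (2/7)|t + 9|, which is < eps once |t + 9| < (7/2)eps.
Take delta = min(7/2, (7/2)eps). Then 0 < |t + 9| < delta forces both bounds, so |(2t + 11)/(t + 2) − 1| < eps.

delta = min(7/2, (7/2)eps)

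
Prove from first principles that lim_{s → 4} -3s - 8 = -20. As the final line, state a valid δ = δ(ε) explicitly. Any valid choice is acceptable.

δ = ε/3

Let ε > 0. We need δ > 0 so that 0 < |s − 4| < δ implies |(-3s - 8) + 20| < ε.
Since (-3s - 8) + 20 = -3(s − 4), we have |(-3s - 8) + 20| = 3|s − 4|.
Thus it suffices that |s − 4| < ε/3.
Choosing δ = ε/3 gives |(-3s - 8) + 20| = 3|s − 4| < ε whenever |s − 4| < δ.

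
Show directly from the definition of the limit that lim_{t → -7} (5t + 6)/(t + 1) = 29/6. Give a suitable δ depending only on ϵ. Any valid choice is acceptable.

δ = min(3, 18ϵ)

Fix ϵ > 0. We want δ > 0 with 0 < |t + 7| < δ ⇒ |(5t + 6)/(t + 1) − (29/6)| < ϵ.
Combining over a common denominator, (5t + 6)/(t + 1) − (29/6) = [(5t + 6)·(-6) − (-29)·(t + 1)] / [(-6)·(t + 1)] = -1(t + 7) / ((-6)(t + 1)).
So |(5t + 6)/(t + 1) − (29/6)| = |t + 7| / (6·|t + 1|).
Require δ ≤ 3, so |t + 1| ≥ |-6| − |t + 7| > 6 − 3 = 3.
Hence |(5t + 6)/(t + 1) − (29/6)| < |t + 7|/(6·3) = (1/18)|t + 7|, which is < ϵ once |t + 7| < 18ϵ.
Take δ = min(3, 18ϵ). Then 0 < |t + 7| < δ forces both bounds, so |(5t + 6)/(t + 1) − (29/6)| < ϵ.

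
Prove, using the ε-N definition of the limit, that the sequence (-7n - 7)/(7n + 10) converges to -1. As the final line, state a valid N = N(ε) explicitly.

N = (3/7)/ε

Fix ε > 0. For n ≥ 1, |(-7n - 7)/(7n + 10) + 1| = |21|/(7(7n + 10)) = 21/(7(7n + 10)).
Since 7n + 10 ≥ 7n for n ≥ 1, this is ≤ 21/(7·7n) = (3/7)/n.
So |(-7n - 7)/(7n + 10) + 1| < ε whenever n > (3/7)/ε.
Take N = (3/7)/ε. If n > N then |(-7n - 7)/(7n + 10) + 1| ≤ (3/7)/n < ε.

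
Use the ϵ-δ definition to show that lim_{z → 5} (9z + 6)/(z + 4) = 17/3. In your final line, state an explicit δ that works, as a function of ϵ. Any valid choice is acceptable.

Let ϵ > 0 be given. We want δ > 0 with 0 < |z − 5| < δ ⇒ |(9z + 6)/(z + 4) − (17/3)| < ϵ.
Combining over a common denominator, (9z + 6)/(z + 4) − (17/3) = [(9z + 6)·9 − 51·(z + 4)] / [9·(z + 4)] = 30(z − 5) / (9(z + 4)).
So |(9z + 6)/(z + 4) − (17/3)| = 30|z − 5| / (9·|z + 4|).
Restrict δ ≤ 9/2. Then |z − 5| < 9/2 gives |z + 4| = |(z − 5) + 9| ≥ 9 − 9/2 = 9/2.
Hence |(9z + 6)/(z + 4) − (17/3)| < 30|z − 5|/(9·(9/2)) = (20/27)|z − 5|, which is < ϵ once |z − 5| < (27/20)ϵ.
Take δ = min(9/2, (27/20)ϵ). Then 0 < |z − 5| < δ forces both bounds, so |(9z + 6)/(z + 4) − (17/3)| < ϵ.

δ = min(9/2, (27/20)ϵ)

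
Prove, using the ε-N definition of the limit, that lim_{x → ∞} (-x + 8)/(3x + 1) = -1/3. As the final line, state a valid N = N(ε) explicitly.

Let ε > 0. We seek N > 0 such that x > N implies |(-x + 8)/(3x + 1) + 1/3| < ε.
(-x + 8)/(3x + 1) + 1/3 = (3(-x + 8) − (-1)(3x + 1)) / (3(3x + 1)) = 25/(3(3x + 1)).
For x > 0 we have 3x + 1 > 3x, so |(-x + 8)/(3x + 1) + 1/3| = 25/(3(3x + 1)) < 25/(3·3x) = (25/9)/x.
Thus |(-x + 8)/(3x + 1) + 1/3| < ε whenever x > (25/9)/ε.
Take N = (25/9)/ε. If x > N then |(-x + 8)/(3x + 1) + 1/3| < (25/9)/x < ε.

N = (25/9)/ε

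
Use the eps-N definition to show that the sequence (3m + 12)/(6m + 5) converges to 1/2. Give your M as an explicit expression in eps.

Let eps > 0 be given. For m ≥ 1, |(3m + 12)/(6m + 5) − (1/2)| = |57|/(6(6m + 5)) = 57/(6(6m + 5)).
Since 6m + 5 ≥ 6m for m ≥ 1, this is ≤ 57/(6·6m) = (19/12)/m.
So |(3m + 12)/(6m + 5) − (1/2)| < eps whenever m > (19/12)/eps.
Take M = (19/12)/eps. If m > M then |(3m + 12)/(6m + 5) − (1/2)| ≤ (19/12)/m < eps.

M = (19/12)/eps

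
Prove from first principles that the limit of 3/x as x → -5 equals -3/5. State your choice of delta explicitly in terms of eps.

delta = min(5/2, (25/6)eps)

Let eps > 0. We seek delta > 0 such that 0 < |x + 5| < delta implies |3/x + 3/5| < eps.
|3/x + 3/5| = 3·|-5 − x|/(5·|x|) = 3|x + 5|/(5|x|).
Require delta ≤ 5/2 so that |x| > 5 − 5/2 = 5/2, hence 5|x| > 25/2.
Then |3/x + 3/5| < 3|x + 5|/(25/2), which is < eps when |x + 5| < (25/6)eps.
Take delta = min(5/2, (25/6)eps). Then 0 < |x + 5| < delta gives both |x + 5| < 5/2 and |x + 5| < (25/6)eps, so |3/x + 3/5| < eps.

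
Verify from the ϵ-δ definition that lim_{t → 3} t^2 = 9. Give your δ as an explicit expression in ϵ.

Let ϵ > 0 be given. We seek δ > 0 with 0 < |t − 3| < δ ⇒ |t^2 − 9| < ϵ.
Factor: t^2 − 9 = (t − 3)(t + 3), so |t^2 − 9| = |t − 3|·|t + 3|.
Restrict δ ≤ 1. Then |t − 3| < 1 gives |t| < 4, so by the triangle inequality |t + 3| ≤ 4 + 3 = 7.
Hence |t^2 − 9| ≤ 7|t − 3|, which is < ϵ once |t − 3| < ϵ/7.
Take δ = min(1, ϵ/7). If 0 < |t − 3| < δ then both bounds hold and |t^2 − 9| ≤ 7|t − 3| < 7·(ϵ/7) = ϵ.

δ = min(1, ϵ/7)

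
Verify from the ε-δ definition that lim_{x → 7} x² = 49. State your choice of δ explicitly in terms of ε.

Suppose ε > 0. We seek δ > 0 with 0 < |x − 7| < δ ⇒ |x² − 49| < ε.
Factor: x² − 49 = (x − 7)(x + 7), so |x² − 49| = |x − 7|·|x + 7|.
Restrict δ ≤ 2. Then |x − 7| < 2 gives |x| < 9, so by the triangle inequality |x + 7| ≤ 9 + 7 = 16.
Hence |x² − 49| ≤ 16|x − 7|, which is < ε once |x − 7| < ε/16.
Take δ = min(2, ε/16). If 0 < |x − 7| < δ then both bounds hold and |x² − 49| ≤ 16|x − 7| < 16·(ε/16) = ε.

δ = min(2, ε/16)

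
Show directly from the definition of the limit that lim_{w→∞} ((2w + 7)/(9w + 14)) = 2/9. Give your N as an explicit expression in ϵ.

N = (35/81)/ϵ

Let ϵ > 0 be given. We seek N > 0 such that w > N implies |(2w + 7)/(9w + 14) − (2/9)| < ϵ.
(2w + 7)/(9w + 14) − (2/9) = (9(2w + 7) − 2(9w + 14)) / (9(9w + 14)) = 35/(9(9w + 14)).
For w > 0 we have 9w + 14 > 9w, so |(2w + 7)/(9w + 14) − (2/9)| = 35/(9(9w + 14)) < 35/(9·9w) = (35/81)/w.
Thus |(2w + 7)/(9w + 14) − (2/9)| < ϵ whenever w > (35/81)/ϵ.
Take N = (35/81)/ϵ. If w > N then |(2w + 7)/(9w + 14) − (2/9)| < (35/81)/w < ϵ.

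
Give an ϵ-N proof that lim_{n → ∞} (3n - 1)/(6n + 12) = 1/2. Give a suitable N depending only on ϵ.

N = (7/6)/ϵ

Fix ϵ > 0. For n ≥ 1, |(3n - 1)/(6n + 12) − (1/2)| = |-42|/(6(6n + 12)) = 42/(6(6n + 12)).
Since 6n + 12 ≥ 6n for n ≥ 1, this is ≤ 42/(6·6n) = (7/6)/n.
So |(3n - 1)/(6n + 12) − (1/2)| < ϵ whenever n > (7/6)/ϵ.
Take N = (7/6)/ϵ. If n > N then |(3n - 1)/(6n + 12) − (1/2)| ≤ (7/6)/n < ϵ.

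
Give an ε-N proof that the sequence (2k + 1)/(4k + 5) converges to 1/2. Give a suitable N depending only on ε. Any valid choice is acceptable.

N = (3/8)/ε

Let ε > 0. For k ≥ 1, |(2k + 1)/(4k + 5) − (1/2)| = |-6|/(4(4k + 5)) = 6/(4(4k + 5)).
Since 4k + 5 ≥ 4k for k ≥ 1, this is ≤ 6/(4·4k) = (3/8)/k.
So |(2k + 1)/(4k + 5) − (1/2)| < ε whenever k > (3/8)/ε.
Take N = (3/8)/ε. If k > N then |(2k + 1)/(4k + 5) − (1/2)| ≤ (3/8)/k < ε.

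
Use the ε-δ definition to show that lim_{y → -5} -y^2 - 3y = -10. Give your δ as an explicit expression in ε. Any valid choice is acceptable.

Let ε > 0. We want δ > 0 such that 0 < |y + 5| < δ implies |(-y^2 - 3y) + 10| < ε.
(-y^2 - 3y) + 10 = -y^2 - 3y + 10 = (y + 5)(-y + 2).
So |(-y^2 - 3y) + 10| = |y + 5|·|-y + 2|.
Assume first that |y + 5| < 2, so |y| < 7. Then |-y + 2| ≤ 7 + 2 = 9.
Hence |(-y^2 - 3y) + 10| ≤ 9|y + 5| < ε provided |y + 5| < ε/9.
Choosing δ = min(2, ε/9) ensures both conditions, hence |(-y^2 - 3y) + 10| < ε.

δ = min(2, ε/9)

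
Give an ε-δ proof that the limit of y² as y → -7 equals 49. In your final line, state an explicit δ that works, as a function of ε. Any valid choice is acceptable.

δ = min(1, ε/15)

Fix ε > 0. We seek δ > 0 with 0 < |y + 7| < δ ⇒ |y² − 49| < ε.
Factor: y² − 49 = (y + 7)(y - 7), so |y² − 49| = |y + 7|·|y - 7|.
Impose δ ≤ 1 so that |y| < 8; then |y - 7| ≤ 15.
Hence |y² − 49| ≤ 15|y + 7|, which is < ε once |y + 7| < ε/15.
Take δ = min(1, ε/15). If 0 < |y + 7| < δ then both bounds hold and |y² − 49| ≤ 15|y + 7| < 15·(ε/15) = ε.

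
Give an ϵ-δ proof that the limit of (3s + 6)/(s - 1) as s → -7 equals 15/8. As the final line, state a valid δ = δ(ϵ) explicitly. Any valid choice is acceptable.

δ = min(4, (32/9)ϵ)

Fix ϵ > 0. We want δ > 0 with 0 < |s + 7| < δ ⇒ |(3s + 6)/(s - 1) − (15/8)| < ϵ.
Combining over a common denominator, (3s + 6)/(s - 1) − (15/8) = [(3s + 6)·(-8) − (-15)·(s - 1)] / [(-8)·(s - 1)] = -9(s + 7) / ((-8)(s - 1)).
So |(3s + 6)/(s - 1) − (15/8)| = 9|s + 7| / (8·|s − 1|).
Restrict δ ≤ 4. Then |s + 7| < 4 gives |s − 1| = |(s + 7) + (-8)| ≥ 8 − 4 = 4.
Hence |(3s + 6)/(s - 1) − (15/8)| < 9|s + 7|/(8·4) = (9/32)|s + 7|, which is < ϵ once |s + 7| < (32/9)ϵ.
Take δ = min(4, (32/9)ϵ). Then 0 < |s + 7| < δ forces both bounds, so |(3s + 6)/(s - 1) − (15/8)| < ϵ.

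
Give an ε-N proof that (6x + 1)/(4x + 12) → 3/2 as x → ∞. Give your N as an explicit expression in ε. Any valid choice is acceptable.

Let ε > 0. We seek N > 0 such that x > N implies |(6x + 1)/(4x + 12) − (3/2)| < ε.
(6x + 1)/(4x + 12) − (3/2) = (4(6x + 1) − 6(4x + 12)) / (4(4x + 12)) = -68/(4(4x + 12)).
For x > 0 we have 4x + 12 > 4x, so |(6x + 1)/(4x + 12) − (3/2)| = 68/(4(4x + 12)) < 68/(4·4x) = (17/4)/x.
Thus |(6x + 1)/(4x + 12) − (3/2)| < ε whenever x > (17/4)/ε.
Take N = (17/4)/ε. If x > N then |(6x + 1)/(4x + 12) − (3/2)| < (17/4)/x < ε.

N = (17/4)/ε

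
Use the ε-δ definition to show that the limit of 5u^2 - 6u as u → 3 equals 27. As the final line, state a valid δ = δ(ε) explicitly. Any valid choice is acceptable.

δ = min(1, ε/29)

Let ε > 0. We want δ > 0 such that 0 < |u − 3| < δ implies |(5u^2 - 6u) − 27| < ε.
(5u^2 - 6u) − 27 = 5u^2 - 6u - 27 = (u − 3)(5u + 9).
So |(5u^2 - 6u) − 27| = |u − 3|·|5u + 9|.
Assume first that |u − 3| < 1, so |u| < 4. Then |5u + 9| ≤ 5·4 + 9 = 29.
Hence |(5u^2 - 6u) − 27| ≤ 29|u − 3| < ε provided |u − 3| < ε/29.
Choosing δ = min(1, ε/29) ensures both conditions, hence |(5u^2 - 6u) − 27| < ε.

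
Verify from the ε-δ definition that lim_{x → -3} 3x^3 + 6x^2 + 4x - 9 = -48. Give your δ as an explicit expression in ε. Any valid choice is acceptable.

Fix ε > 0. We want δ > 0 such that 0 < |x + 3| < δ implies |(3x^3 + 6x^2 + 4x - 9) + 48| < ε.
(3x^3 + 6x^2 + 4x - 9) + 48 = 3x^3 + 6x^2 + 4x + 39 = (x + 3)(3x^2 - 3x + 13).
So |(3x^3 + 6x^2 + 4x - 9) + 48| = |x + 3|·|3x^2 - 3x + 13|.
Require δ ≤ 1. Then |x + 3| < 1 gives |x| < 4, and by the triangle inequality |3x^2 - 3x + 13| ≤ 3·4^2 + 3·4 + 13 = 73.
Hence |(3x^3 + 6x^2 + 4x - 9) + 48| ≤ 73|x + 3| < ε provided |x + 3| < ε/73.
Take δ = min(1, ε/73). Then 0 < |x + 3| < δ gives both |x + 3| < 1 and |x + 3| < ε/73, so |(3x^3 + 6x^2 + 4x - 9) + 48| < ε.

δ = min(1, ε/73)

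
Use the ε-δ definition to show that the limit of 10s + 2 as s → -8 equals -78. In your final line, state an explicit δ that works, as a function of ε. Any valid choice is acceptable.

Suppose ε > 0. We need δ > 0 so that 0 < |s + 8| < δ implies |(10s + 2) + 78| < ε.
Since (10s + 2) + 78 = 10(s + 8), we have |(10s + 2) + 78| = 10|s + 8|.
So 10|s + 8| < ε exactly when |s + 8| < ε/10.
Choosing δ = ε/10 gives |(10s + 2) + 78| = 10|s + 8| < ε whenever |s + 8| < δ.

δ = ε/10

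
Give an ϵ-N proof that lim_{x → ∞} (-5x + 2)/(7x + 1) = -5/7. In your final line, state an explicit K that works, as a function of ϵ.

Fix ϵ > 0. We seek K > 0 such that x > K implies |(-5x + 2)/(7x + 1) + 5/7| < ϵ.
(-5x + 2)/(7x + 1) + 5/7 = (7(-5x + 2) − (-5)(7x + 1)) / (7(7x + 1)) = 19/(7(7x + 1)).
For x > 0 we have 7x + 1 > 7x, so |(-5x + 2)/(7x + 1) + 5/7| = 19/(7(7x + 1)) < 19/(7·7x) = (19/49)/x.
Thus |(-5x + 2)/(7x + 1) + 5/7| < ϵ whenever x > (19/49)/ϵ.
Take K = (19/49)/ϵ. If x > K then |(-5x + 2)/(7x + 1) + 5/7| < (19/49)/x < ϵ.

K = (19/49)/ϵ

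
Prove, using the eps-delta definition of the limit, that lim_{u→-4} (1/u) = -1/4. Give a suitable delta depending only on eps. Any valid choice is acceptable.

delta = min(2, 8eps)

Let eps > 0 be given. We seek delta > 0 such that 0 < |u + 4| < delta implies |1/u + 1/4| < eps.
|1/u + 1/4| = |-4 − u|/(4·|u|) = |u + 4|/(4|u|).
Restrict delta ≤ 2. Then |u + 4| < 2 gives |u| > 2, so 4|u| > 8.
Then |1/u + 1/4| < |u + 4|/8, which is < eps when |u + 4| < 8eps.
Take delta = min(2, 8eps). Then 0 < |u + 4| < delta gives both |u + 4| < 2 and |u + 4| < 8eps, so |1/u + 1/4| < eps.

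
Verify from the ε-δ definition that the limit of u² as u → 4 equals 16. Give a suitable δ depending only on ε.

Let ε > 0. We seek δ > 0 with 0 < |u − 4| < δ ⇒ |u² − 16| < ε.
Factor: u² − 16 = (u − 4)(u + 4), so |u² − 16| = |u − 4|·|u + 4|.
Impose δ ≤ 1 so that |u| < 5; then |u + 4| ≤ 9.
Hence |u² − 16| ≤ 9|u − 4|, which is < ε once |u − 4| < ε/9.
Take δ = min(1, ε/9). If 0 < |u − 4| < δ then both bounds hold and |u² − 16| ≤ 9|u − 4| < 9·(ε/9) = ε.

δ = min(1, ε/9)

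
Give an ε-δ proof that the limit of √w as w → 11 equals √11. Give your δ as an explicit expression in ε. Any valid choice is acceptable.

Fix ε > 0. We want δ > 0 such that 0 < |w − 11| < δ implies |√w − √11| < ε.
Rationalise: √w − √11 = (w − 11)/(√w + √11), so |√w − √11| = |w − 11|/(√w + √11).
Restrict δ ≤ 11 so that |w − 11| < 11 forces w > 0, and then √w + √11 > √11.
Hence |√w − √11| < |w − 11|/√11, which is < ε once |w − 11| < √11·ε.
Take δ = min(11, √11·ε). If 0 < |w − 11| < δ then w > 0 and |√w − √11| < |w − 11|/√11 < ε.

δ = min(11, √11·ε)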